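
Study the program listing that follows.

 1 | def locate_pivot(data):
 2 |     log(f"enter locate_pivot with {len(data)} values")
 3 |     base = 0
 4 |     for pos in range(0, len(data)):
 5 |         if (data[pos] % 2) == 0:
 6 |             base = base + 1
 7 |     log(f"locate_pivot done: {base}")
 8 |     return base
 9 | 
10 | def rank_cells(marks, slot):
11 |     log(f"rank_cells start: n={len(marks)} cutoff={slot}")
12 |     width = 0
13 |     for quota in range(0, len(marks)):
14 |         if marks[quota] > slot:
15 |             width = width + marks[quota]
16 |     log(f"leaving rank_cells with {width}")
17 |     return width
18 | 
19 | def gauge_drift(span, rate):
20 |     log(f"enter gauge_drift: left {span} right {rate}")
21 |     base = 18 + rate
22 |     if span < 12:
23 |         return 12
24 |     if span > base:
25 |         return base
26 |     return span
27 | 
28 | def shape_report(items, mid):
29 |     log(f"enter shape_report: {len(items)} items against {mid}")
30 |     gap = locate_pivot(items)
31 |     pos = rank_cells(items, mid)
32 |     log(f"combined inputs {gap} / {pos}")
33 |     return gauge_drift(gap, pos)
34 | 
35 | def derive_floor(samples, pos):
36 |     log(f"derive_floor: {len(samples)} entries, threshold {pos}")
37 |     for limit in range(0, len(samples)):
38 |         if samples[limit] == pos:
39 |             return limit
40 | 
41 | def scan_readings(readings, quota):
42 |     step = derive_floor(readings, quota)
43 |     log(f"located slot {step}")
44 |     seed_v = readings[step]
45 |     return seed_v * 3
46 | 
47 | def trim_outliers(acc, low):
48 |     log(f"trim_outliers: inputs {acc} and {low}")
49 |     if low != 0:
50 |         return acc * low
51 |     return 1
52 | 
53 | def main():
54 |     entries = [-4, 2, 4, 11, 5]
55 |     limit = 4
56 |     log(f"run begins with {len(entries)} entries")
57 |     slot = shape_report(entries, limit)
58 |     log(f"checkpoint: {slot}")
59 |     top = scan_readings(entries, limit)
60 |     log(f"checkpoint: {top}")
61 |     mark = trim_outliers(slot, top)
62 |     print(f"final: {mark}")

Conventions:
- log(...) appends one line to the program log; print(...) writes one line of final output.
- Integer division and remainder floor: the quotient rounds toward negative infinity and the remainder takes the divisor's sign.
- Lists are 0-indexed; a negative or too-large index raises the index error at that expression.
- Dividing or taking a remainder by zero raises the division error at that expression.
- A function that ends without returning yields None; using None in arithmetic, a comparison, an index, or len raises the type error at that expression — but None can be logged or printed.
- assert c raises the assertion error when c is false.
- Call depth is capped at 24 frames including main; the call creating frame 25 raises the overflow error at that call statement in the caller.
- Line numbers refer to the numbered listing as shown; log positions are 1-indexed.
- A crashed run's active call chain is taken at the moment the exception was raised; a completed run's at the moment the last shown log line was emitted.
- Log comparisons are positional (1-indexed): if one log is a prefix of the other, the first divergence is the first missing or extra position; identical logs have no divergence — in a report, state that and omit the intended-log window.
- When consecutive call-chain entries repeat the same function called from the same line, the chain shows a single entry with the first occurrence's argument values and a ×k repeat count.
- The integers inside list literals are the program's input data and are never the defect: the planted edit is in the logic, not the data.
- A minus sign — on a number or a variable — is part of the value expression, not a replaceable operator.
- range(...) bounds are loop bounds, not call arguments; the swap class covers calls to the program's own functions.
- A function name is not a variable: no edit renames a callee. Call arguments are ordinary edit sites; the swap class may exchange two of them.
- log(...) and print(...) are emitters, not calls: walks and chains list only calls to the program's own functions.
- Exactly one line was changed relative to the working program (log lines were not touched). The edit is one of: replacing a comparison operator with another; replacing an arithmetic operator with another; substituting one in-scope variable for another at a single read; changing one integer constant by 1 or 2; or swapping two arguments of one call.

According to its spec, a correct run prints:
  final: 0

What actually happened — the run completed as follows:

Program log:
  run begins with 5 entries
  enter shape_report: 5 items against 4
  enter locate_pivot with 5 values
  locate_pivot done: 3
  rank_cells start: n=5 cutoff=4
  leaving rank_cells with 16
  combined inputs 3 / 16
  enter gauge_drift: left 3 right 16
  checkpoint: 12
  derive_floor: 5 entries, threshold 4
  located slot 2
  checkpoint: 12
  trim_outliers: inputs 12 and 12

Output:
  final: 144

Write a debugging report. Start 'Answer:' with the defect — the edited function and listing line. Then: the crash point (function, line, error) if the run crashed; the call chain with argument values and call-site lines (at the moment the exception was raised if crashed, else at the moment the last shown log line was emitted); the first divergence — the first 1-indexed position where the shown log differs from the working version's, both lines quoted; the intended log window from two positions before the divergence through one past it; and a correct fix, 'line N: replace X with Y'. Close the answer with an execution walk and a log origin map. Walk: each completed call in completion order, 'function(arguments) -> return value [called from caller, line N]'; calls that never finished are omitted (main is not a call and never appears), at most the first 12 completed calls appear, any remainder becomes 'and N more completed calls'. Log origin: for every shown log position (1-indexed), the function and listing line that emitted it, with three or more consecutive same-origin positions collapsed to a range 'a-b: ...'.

Answer: the defect is in trim_outliers at line 50.
The tell: Every logged value matches the working version; the printed result is what differs.
Call chain: main -> trim_outliers(12, 12) (called at line 61).
First divergence: none — the logs agree in full.
Execution walk:
  locate_pivot([-4, 2, 4, 11, 5]) -> 3  [called from shape_report, line 30]
  rank_cells([-4, 2, 4, 11, 5], 4) -> 16  [called from shape_report, line 31]
  gauge_drift(3, 16) -> 12  [called from shape_report, line 33]
  shape_report([-4, 2, 4, 11, 5], 4) -> 12  [called from main, line 57]
  derive_floor([-4, 2, 4, 11, 5], 4) -> 2  [called from scan_readings, line 42]
  scan_readings([-4, 2, 4, 11, 5], 4) -> 12  [called from main, line 59]
  trim_outliers(12, 12) -> 144  [called from main, line 61]
Log line origins:
  1 — main, line 56
  2 — shape_report, line 29
  3 — locate_pivot, line 2
  4 — locate_pivot, line 7
  5 — rank_cells, line 11
  6 — rank_cells, line 16
  7 — shape_report, line 32
  8 — gauge_drift, line 20
  9 — main, line 58
  10 — derive_floor, line 36
  11 — scan_readings, line 43
  12 — main, line 60
  13 — trim_outliers, line 48
A correct fix: line 50: replace `*` with `%`.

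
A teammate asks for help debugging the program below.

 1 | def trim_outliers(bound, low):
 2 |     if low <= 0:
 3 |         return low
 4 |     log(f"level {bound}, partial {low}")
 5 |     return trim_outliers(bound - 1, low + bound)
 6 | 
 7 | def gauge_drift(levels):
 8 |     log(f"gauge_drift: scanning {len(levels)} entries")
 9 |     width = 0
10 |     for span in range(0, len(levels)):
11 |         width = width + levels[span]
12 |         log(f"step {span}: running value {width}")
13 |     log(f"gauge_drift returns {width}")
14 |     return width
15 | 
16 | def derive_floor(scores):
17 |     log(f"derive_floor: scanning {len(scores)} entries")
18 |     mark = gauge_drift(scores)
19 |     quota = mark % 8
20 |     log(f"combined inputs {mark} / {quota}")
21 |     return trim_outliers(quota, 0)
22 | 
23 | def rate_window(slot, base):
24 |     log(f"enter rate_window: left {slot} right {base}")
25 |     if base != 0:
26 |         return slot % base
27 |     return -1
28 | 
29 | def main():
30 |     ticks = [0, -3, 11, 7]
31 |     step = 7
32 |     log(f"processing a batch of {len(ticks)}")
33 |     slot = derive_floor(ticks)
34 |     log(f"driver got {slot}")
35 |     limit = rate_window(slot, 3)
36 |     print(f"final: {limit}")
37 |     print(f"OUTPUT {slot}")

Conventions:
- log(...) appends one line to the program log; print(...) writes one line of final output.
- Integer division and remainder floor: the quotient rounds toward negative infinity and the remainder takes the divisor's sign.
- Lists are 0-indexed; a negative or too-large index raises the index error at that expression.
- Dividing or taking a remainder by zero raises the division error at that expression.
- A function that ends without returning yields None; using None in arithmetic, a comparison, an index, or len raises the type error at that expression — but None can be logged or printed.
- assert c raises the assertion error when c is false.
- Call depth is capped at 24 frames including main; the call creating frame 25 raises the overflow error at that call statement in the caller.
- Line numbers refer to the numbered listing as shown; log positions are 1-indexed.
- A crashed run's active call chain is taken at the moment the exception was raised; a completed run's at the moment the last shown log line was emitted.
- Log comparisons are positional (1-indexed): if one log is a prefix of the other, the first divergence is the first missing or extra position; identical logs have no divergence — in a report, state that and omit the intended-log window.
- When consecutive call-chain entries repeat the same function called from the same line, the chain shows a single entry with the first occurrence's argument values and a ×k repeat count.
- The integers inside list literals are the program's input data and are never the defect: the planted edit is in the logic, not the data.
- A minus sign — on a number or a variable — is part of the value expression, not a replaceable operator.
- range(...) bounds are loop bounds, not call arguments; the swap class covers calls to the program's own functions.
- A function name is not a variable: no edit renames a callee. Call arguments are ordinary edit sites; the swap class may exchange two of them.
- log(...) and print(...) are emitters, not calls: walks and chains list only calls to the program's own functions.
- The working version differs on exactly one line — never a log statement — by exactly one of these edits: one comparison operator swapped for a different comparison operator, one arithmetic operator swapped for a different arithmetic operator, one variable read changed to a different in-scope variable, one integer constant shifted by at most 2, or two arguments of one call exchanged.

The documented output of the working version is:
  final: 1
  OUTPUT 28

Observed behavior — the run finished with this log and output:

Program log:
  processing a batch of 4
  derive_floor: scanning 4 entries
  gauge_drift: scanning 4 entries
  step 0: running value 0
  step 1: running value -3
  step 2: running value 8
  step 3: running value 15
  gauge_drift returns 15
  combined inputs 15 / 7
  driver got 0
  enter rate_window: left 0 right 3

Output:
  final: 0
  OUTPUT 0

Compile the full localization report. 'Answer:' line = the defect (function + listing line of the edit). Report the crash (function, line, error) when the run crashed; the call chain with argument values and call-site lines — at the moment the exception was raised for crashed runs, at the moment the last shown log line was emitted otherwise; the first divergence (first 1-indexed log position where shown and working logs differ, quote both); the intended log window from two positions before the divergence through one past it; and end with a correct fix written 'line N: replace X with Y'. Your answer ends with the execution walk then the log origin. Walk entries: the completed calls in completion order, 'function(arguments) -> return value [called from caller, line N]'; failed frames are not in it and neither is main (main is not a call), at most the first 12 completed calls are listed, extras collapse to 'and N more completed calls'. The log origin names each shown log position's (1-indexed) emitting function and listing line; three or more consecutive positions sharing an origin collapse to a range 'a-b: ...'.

Answer: the defect is in trim_outliers at line 2.
The tell: Log line 10 is where behavior first shows: 'driver got 0' appears instead of 'level 7, partial 0'.
Call chain: main -> rate_window(0, 3) (called at line 35).
First divergence: position 10; shown 'driver got 0' vs intended 'level 7, partial 0'.
Intended log window:
  8: gauge_drift returns 15
  9: combined inputs 15 / 7
  10: level 7, partial 0
  11: level 6, partial 7
Execution walk:
  gauge_drift([0, -3, 11, 7]) -> 15  [called from derive_floor, line 18]
  trim_outliers(7, 0) -> 0  [called from derive_floor, line 21]
  derive_floor([0, -3, 11, 7]) -> 0  [called from main, line 33]
  rate_window(0, 3) -> 0  [called from main, line 35]
Log line origins:
  1: from main, line 32
  2: from derive_floor, line 17
  3: from gauge_drift, line 8
  4-7: from gauge_drift, line 12
  8: from gauge_drift, line 13
  9: from derive_floor, line 20
  10: from main, line 34
  11: from rate_window, line 24
A correct fix: line 2: replace `low` with `bound`.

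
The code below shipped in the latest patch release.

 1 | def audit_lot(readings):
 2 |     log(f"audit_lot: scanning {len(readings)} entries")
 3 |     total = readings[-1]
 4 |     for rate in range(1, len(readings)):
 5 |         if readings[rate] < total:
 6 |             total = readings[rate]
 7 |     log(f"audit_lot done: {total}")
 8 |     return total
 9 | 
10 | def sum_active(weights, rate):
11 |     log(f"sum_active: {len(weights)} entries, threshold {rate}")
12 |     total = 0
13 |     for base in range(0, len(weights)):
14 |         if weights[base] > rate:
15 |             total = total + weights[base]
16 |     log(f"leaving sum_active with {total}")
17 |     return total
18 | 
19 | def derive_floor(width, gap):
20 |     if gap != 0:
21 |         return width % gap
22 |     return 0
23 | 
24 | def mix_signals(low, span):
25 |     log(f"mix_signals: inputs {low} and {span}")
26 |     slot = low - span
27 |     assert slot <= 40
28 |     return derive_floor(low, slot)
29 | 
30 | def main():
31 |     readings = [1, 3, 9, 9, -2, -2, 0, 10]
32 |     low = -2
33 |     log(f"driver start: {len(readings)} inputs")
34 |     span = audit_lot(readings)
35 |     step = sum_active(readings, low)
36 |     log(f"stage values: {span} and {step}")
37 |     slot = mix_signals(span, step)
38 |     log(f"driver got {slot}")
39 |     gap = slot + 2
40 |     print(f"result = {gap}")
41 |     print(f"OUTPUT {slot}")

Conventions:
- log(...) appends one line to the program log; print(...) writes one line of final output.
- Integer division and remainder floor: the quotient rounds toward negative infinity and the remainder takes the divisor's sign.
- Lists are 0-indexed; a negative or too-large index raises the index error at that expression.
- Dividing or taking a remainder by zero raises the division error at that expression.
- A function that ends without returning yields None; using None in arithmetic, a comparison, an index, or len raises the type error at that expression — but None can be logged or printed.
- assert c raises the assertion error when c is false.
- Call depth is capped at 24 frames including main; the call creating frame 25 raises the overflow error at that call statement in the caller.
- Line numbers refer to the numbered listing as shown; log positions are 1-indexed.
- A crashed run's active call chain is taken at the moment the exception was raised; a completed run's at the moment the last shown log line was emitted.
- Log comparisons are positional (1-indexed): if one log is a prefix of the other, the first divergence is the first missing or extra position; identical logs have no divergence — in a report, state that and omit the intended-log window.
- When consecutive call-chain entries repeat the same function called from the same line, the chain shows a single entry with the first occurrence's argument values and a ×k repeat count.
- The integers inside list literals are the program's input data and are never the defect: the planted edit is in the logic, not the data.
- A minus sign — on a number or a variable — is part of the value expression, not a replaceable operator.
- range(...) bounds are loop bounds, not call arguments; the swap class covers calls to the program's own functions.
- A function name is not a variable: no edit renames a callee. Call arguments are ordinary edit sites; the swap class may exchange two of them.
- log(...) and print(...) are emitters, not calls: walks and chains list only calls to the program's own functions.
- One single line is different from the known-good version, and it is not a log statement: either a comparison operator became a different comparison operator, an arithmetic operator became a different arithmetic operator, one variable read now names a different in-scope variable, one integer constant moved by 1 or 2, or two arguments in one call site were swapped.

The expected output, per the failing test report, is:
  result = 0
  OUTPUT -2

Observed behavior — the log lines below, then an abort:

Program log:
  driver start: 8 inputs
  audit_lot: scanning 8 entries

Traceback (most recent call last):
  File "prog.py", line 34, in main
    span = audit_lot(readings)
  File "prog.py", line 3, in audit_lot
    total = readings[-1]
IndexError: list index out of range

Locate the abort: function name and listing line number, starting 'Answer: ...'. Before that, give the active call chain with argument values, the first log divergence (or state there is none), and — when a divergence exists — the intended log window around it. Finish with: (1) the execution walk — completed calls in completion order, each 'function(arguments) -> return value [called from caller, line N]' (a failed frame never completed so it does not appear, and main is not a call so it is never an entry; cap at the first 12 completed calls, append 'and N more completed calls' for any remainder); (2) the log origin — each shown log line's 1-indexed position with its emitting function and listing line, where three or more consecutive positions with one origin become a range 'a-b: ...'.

Answer: the error was raised in audit_lot, line 3.
Key fact: The faulty run's log stops after 2 lines; the working version's next line would be 'audit_lot done: -2'.
Call chain: main -> audit_lot([1, 3, 9, 9, -2, -2, 0, 10]) (called at line 34).
First divergence: position 3; the shown log stops at 2 lines while the working version next logs 'audit_lot done: -2'.
Intended log window:
  1: driver start: 8 inputs
  2: audit_lot: scanning 8 entries
  3: audit_lot done: -2
  4: sum_active: 8 entries, threshold -2
Execution walk:
  (no call completed)
Origin of each log line:
  1: logged in main at line 33
  2: logged in audit_lot at line 2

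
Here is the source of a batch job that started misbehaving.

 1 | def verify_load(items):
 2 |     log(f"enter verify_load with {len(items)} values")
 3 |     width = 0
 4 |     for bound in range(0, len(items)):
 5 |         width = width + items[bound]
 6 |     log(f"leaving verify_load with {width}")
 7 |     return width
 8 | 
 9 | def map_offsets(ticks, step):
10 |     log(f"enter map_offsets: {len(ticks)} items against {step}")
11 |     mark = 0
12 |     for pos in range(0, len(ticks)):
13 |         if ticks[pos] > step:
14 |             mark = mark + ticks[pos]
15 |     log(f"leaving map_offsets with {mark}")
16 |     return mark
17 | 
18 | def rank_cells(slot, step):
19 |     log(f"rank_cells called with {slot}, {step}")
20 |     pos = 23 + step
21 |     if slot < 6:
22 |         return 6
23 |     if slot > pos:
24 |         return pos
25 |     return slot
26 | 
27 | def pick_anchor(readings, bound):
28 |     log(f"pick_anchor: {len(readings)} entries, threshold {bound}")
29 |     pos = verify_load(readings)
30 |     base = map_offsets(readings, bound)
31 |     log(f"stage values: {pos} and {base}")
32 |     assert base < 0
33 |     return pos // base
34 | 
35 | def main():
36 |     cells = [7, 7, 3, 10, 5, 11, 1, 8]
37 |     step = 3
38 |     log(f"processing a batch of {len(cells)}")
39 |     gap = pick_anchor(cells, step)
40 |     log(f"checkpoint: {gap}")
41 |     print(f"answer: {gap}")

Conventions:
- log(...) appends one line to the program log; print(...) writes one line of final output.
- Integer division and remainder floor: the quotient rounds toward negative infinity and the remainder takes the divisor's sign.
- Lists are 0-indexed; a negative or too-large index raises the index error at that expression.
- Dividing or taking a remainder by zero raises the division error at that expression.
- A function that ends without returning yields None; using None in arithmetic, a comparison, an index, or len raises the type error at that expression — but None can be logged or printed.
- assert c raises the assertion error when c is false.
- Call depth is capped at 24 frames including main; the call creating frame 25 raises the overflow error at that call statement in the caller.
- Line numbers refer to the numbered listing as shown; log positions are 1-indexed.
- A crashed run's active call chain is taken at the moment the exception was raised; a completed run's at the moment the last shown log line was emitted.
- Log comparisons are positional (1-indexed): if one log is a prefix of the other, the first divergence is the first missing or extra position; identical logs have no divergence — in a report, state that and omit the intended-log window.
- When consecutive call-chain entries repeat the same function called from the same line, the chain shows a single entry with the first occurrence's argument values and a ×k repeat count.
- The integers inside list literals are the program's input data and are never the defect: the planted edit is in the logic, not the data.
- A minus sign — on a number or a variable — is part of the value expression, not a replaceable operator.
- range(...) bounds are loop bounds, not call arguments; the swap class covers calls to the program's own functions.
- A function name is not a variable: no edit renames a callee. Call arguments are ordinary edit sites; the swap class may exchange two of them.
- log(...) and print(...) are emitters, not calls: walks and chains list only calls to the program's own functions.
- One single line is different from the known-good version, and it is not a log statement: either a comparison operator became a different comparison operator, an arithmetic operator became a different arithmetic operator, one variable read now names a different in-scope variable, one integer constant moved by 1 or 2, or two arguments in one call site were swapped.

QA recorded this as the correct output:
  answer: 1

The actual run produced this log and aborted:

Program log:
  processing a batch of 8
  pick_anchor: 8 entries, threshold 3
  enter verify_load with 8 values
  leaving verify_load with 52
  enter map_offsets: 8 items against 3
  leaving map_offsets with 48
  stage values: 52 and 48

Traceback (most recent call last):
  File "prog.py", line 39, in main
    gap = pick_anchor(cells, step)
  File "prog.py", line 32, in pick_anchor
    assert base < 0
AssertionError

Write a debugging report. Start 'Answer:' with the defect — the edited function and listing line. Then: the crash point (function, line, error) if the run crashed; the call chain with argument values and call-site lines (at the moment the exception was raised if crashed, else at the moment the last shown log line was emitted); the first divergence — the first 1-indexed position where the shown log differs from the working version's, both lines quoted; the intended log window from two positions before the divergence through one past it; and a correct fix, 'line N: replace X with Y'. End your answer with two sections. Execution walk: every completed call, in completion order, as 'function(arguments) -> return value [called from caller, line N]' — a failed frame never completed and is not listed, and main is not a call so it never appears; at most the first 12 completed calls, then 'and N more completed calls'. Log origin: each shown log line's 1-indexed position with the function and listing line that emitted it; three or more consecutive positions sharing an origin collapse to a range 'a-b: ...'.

Answer: the defect is in pick_anchor at line 32.
The tell: The log ends early — 7 lines, where the working version next logs 'checkpoint: 1'.
Crash: pick_anchor, line 32, AssertionError.
Call chain: main -> pick_anchor([7, 7, 3, 10, 5, 11, 1, 8], 3) (called at line 39).
First divergence: position 8 — after 7 matching lines the faulty run goes silent; intended next line 'checkpoint: 1'.
Intended log window:
  6: leaving map_offsets with 48
  7: stage values: 52 and 48
  8: checkpoint: 1
Execution walk:
  verify_load([7, 7, 3, 10, 5, 11, 1, 8]) -> 52  [called from pick_anchor, line 29]
  map_offsets([7, 7, 3, 10, 5, 11, 1, 8], 3) -> 48  [called from pick_anchor, line 30]
Log origins:
  1: emitted by main (line 38)
  2: emitted by pick_anchor (line 28)
  3: emitted by verify_load (line 2)
  4: emitted by verify_load (line 6)
  5: emitted by map_offsets (line 10)
  6: emitted by map_offsets (line 15)
  7: emitted by pick_anchor (line 31)
A correct fix: line 32: replace `<` with `>`.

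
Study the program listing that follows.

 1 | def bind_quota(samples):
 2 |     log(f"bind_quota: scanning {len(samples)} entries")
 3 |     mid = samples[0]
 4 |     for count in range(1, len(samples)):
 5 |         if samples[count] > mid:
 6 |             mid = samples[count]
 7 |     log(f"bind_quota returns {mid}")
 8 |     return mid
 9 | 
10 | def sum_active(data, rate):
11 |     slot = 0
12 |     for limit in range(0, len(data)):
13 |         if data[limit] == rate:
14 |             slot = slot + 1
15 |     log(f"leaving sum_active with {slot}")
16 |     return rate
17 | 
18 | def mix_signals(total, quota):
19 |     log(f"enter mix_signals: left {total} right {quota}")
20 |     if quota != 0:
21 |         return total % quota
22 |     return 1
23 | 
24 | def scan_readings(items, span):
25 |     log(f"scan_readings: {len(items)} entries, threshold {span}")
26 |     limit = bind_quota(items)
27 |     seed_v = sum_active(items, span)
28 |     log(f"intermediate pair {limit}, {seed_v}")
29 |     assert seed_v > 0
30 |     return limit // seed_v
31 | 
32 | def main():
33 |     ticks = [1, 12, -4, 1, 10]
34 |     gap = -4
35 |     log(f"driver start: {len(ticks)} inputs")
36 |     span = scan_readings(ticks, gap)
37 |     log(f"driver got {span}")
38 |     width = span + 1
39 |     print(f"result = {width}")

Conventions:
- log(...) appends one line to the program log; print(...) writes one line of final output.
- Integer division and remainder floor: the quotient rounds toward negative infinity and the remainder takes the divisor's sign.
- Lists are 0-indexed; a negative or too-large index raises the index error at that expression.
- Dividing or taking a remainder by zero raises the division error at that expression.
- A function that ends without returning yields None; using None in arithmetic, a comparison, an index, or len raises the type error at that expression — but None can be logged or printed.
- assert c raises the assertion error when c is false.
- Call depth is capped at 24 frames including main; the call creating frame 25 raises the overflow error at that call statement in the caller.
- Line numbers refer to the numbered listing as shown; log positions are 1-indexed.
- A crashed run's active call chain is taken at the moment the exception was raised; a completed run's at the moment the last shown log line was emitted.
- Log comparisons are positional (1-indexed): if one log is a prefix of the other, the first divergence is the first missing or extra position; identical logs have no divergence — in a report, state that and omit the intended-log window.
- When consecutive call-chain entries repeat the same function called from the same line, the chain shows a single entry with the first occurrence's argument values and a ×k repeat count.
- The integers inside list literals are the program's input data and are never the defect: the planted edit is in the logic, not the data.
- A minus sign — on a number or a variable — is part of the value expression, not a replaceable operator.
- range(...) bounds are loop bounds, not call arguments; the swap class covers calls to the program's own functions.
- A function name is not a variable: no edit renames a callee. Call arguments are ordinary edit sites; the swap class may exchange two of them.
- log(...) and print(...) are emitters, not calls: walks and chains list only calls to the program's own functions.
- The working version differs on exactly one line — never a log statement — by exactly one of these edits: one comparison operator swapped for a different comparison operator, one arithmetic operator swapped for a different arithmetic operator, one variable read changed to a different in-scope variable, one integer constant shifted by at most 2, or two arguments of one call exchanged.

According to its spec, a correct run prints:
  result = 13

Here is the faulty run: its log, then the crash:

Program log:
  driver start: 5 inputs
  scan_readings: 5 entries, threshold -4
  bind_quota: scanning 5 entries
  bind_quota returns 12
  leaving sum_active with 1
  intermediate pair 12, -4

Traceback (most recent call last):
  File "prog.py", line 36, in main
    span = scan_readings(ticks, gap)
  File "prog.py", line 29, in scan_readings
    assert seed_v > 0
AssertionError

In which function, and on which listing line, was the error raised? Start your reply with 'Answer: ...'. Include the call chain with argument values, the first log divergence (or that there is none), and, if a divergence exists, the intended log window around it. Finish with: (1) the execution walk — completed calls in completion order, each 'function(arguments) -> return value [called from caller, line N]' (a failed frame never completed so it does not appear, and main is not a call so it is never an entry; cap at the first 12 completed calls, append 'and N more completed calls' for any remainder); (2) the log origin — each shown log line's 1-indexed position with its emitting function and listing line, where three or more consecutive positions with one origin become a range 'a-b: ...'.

Answer: the error was raised in scan_readings, line 29.
Core observation: At log position 6 the runs split — shown 'intermediate pair 12, -4', but the working version logs 'intermediate pair 12, 1'.
Call chain: main -> scan_readings([1, 12, -4, 1, 10], -4) (called at line 36).
First divergence: position 6 — shown 'intermediate pair 12, -4', intended 'intermediate pair 12, 1'.
Intended log window:
  4: bind_quota returns 12
  5: leaving sum_active with 1
  6: intermediate pair 12, 1
  7: driver got 12
Execution walk:
  bind_quota([1, 12, -4, 1, 10]) -> 12  [called from scan_readings, line 26]
  sum_active([1, 12, -4, 1, 10], -4) -> -4  [called from scan_readings, line 27]
Origin of each log line:
  1: logged in main at line 35
  2: logged in scan_readings at line 25
  3: logged in bind_quota at line 2
  4: logged in bind_quota at line 7
  5: logged in sum_active at line 15
  6: logged in scan_readings at line 28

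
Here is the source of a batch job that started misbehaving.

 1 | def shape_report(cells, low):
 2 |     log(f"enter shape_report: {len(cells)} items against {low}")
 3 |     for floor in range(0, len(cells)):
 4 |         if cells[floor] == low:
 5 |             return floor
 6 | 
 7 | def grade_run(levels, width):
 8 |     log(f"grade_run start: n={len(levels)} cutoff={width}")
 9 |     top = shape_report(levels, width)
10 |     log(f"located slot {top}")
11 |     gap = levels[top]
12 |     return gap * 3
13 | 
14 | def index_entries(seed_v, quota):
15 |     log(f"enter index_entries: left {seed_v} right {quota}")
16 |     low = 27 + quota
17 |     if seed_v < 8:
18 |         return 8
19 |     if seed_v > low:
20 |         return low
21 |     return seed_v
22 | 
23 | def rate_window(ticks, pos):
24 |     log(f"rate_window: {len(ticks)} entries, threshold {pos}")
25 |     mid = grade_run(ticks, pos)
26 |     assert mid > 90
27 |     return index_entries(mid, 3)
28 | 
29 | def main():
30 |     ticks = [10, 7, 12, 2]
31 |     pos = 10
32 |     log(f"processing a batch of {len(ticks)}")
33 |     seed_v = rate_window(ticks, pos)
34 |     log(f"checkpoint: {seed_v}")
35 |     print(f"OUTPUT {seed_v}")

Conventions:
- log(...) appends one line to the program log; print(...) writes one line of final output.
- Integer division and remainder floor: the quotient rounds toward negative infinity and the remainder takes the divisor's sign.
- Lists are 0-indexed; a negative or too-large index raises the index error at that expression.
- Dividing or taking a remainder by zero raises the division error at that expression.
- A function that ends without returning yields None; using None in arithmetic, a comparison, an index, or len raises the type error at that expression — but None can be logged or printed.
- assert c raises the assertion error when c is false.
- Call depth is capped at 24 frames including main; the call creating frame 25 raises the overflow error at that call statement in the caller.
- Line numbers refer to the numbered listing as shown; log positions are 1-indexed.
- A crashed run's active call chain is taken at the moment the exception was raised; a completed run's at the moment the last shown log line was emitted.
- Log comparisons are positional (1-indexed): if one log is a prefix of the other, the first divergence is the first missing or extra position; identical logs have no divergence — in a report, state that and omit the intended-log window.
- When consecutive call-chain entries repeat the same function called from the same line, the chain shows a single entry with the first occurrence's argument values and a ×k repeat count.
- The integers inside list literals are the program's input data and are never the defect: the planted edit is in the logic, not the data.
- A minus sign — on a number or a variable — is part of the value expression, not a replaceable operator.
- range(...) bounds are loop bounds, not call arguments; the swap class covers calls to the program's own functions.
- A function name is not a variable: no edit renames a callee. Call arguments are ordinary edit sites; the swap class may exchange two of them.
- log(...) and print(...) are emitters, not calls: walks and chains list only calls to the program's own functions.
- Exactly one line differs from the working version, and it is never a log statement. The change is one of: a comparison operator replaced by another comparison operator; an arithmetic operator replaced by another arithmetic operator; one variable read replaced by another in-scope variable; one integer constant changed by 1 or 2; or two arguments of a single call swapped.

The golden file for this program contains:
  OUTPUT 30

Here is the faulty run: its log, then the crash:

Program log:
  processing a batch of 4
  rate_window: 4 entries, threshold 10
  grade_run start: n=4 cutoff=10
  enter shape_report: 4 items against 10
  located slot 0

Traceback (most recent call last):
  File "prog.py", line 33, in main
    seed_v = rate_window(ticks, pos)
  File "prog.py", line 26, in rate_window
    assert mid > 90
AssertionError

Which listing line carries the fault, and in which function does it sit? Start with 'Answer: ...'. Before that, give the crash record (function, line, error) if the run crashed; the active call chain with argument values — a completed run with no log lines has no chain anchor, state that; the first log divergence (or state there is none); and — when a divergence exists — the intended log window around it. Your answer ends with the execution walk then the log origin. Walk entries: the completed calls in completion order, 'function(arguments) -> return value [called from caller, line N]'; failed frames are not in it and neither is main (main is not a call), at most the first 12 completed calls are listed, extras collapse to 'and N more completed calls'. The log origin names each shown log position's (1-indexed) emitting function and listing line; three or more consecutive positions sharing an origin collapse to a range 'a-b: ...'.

Answer: the defect is in rate_window at line 26.
Core observation: The faulty run's log stops after 5 lines; the working version's next line would be 'enter index_entries: left 30 right 3'.
Crash: rate_window, line 26, AssertionError.
Call chain: main -> rate_window([10, 7, 12, 2], 10) (called at line 33).
First divergence: position 6 — after 5 matching lines the faulty run goes silent; intended next line 'enter index_entries: left 30 right 3'.
Intended log window:
  4: enter shape_report: 4 items against 10
  5: located slot 0
  6: enter index_entries: left 30 right 3
  7: checkpoint: 30
Execution walk:
  shape_report([10, 7, 12, 2], 10) -> 0  [called from grade_run, line 9]
  grade_run([10, 7, 12, 2], 10) -> 30  [called from rate_window, line 25]
Origin of each log line:
  1 — main, line 32
  2 — rate_window, line 24
  3 — grade_run, line 8
  4 — shape_report, line 2
  5 — grade_run, line 10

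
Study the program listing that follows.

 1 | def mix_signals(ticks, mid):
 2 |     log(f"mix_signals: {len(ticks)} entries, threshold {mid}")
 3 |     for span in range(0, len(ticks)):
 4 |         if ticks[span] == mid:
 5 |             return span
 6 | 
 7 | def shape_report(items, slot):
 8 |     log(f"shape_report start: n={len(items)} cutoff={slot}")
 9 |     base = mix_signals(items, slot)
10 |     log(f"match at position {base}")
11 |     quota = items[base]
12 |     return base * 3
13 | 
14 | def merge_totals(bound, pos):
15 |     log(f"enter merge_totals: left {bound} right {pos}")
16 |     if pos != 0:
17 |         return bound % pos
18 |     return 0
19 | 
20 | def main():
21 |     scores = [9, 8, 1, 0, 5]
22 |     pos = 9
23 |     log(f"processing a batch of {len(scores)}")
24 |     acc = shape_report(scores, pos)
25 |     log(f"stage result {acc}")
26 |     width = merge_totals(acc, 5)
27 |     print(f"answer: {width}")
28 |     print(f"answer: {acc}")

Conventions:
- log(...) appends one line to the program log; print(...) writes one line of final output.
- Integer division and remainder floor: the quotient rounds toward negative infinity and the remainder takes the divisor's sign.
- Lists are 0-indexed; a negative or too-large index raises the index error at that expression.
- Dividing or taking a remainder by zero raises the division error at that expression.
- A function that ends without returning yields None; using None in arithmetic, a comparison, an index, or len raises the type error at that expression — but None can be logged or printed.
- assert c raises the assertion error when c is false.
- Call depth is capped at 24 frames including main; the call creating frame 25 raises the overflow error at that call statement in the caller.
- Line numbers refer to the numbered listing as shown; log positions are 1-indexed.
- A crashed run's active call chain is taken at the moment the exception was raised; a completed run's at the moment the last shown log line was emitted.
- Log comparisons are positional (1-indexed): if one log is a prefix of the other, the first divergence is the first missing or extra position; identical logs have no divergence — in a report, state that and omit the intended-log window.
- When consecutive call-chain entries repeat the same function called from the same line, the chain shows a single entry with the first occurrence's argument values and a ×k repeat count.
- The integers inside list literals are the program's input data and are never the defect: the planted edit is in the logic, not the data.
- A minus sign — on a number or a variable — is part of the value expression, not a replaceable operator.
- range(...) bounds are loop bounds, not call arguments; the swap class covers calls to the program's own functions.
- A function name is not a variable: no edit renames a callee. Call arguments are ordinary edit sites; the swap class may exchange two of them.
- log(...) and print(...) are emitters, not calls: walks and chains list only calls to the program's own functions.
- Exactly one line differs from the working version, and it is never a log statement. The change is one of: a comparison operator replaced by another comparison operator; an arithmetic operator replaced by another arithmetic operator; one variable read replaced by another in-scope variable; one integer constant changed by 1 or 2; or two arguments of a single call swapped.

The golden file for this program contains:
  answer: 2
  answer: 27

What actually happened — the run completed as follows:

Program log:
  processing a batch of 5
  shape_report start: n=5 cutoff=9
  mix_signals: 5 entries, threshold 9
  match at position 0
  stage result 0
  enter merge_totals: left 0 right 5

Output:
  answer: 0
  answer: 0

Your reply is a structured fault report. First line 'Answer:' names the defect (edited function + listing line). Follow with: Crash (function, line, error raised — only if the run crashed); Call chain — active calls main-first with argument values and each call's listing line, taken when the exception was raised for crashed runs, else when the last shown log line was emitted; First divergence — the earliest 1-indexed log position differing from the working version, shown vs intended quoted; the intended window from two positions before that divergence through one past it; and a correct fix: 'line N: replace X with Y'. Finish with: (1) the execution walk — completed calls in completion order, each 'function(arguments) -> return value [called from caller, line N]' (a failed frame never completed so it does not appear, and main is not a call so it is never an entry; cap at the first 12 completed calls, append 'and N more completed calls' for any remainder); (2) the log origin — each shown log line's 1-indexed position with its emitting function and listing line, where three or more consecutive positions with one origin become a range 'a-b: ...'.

Answer: the defect is in shape_report at line 12.
Core observation: Position 5 is the first bad log line: 'stage result 0' should read 'stage result 27'.
Call chain: main -> merge_totals(0, 5) (called at line 26).
First divergence: at position 5 the run shows 'stage result 0' where the working version logs 'stage result 27'.
Intended log window:
  3: mix_signals: 5 entries, threshold 9
  4: match at position 0
  5: stage result 27
  6: enter merge_totals: left 27 right 5
Execution walk:
  mix_signals([9, 8, 1, 0, 5], 9) -> 0  [called from shape_report, line 9]
  shape_report([9, 8, 1, 0, 5], 9) -> 0  [called from main, line 24]
  merge_totals(0, 5) -> 0  [called from main, line 26]
Log line origins:
  1: from main, line 23
  2: from shape_report, line 8
  3: from mix_signals, line 2
  4: from shape_report, line 10
  5: from main, line 25
  6: from merge_totals, line 15
A correct fix: line 12: replace `base` with `quota`.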